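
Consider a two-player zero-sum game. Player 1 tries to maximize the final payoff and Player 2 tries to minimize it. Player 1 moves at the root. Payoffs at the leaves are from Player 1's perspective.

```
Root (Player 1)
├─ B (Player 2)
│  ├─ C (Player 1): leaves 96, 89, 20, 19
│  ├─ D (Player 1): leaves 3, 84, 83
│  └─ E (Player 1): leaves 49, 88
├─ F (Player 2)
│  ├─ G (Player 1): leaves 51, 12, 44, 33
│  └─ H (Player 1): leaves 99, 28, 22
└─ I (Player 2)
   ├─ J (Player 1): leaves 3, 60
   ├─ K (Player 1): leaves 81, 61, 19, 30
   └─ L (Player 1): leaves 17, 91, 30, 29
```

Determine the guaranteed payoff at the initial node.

84

C (Player 1): max(96, 89, 20, 19) = 96
D (Player 1): max(3, 84, 83) = 84
E (Player 1): max(49, 88) = 88
B (Player 2): min(96, 84, 88) = 84
G (Player 1): max(51, 12, 44, 33) = 51
H (Player 1): max(99, 28, 22) = 99
F (Player 2): min(51, 99) = 51
J (Player 1): max(3, 60) = 60
K (Player 1): max(81, 61, 19, 30) = 81
L (Player 1): max(17, 91, 30, 29) = 91
I (Player 2): min(60, 81, 91) = 60
Root (Player 1): max(84, 51, 60) = 84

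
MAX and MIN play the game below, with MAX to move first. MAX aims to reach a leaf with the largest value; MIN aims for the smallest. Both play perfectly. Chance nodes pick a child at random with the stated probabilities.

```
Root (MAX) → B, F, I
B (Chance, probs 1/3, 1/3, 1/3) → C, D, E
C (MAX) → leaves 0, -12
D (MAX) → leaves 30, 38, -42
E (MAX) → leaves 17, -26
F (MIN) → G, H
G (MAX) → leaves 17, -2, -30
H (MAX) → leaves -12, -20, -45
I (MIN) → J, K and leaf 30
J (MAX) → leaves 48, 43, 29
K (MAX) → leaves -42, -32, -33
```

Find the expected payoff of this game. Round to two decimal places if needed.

18.33

C (MAX): max(0, -12) = 0
D (MAX): max(30, 38, -42) = 38
E (MAX): max(17, -26) = 17
B (Chance): 1/3·0 + 1/3·38 + 1/3·17 = 18.33
G (MAX): max(17, -2, -30) = 17
H (MAX): max(-12, -20, -45) = -12
F (MIN): min(17, -12) = -12
J (MAX): max(48, 43, 29) = 48
K (MAX): max(-42, -32, -33) = -32
I (MIN): min(48, -32, 30) = -32
Root (MAX): max(18.33, -12, -32) = 18.33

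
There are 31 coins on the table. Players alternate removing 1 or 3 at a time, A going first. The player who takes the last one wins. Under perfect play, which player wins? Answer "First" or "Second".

Positions where the player to move wins (W) vs loses (L):
i:   0  1  2  3  4  5  6  7  8  9 10 11 12 13 14 15 16 17 18 19 20 21 22 23 24 25 26 27 28 29 30 31
     L  W  L  W  L  W  L  W  L  W  L  W  L  W  L  W  L  W  L  W  L  W  L  W  L  W  L  W  L  W  L  W
Position 31 is W, so the first player wins.

First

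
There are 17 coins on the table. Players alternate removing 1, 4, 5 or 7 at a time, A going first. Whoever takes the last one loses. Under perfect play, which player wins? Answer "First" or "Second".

Second

W/L table (W = player to move can force a win):
i:   0  1  2  3  4  5  6  7  8  9 10 11 12 13 14 15 16 17
     W  L  W  L  W  W  W  W  W  L  W  L  W  W  W  W  W  L
Position 17 is L, so the second player wins.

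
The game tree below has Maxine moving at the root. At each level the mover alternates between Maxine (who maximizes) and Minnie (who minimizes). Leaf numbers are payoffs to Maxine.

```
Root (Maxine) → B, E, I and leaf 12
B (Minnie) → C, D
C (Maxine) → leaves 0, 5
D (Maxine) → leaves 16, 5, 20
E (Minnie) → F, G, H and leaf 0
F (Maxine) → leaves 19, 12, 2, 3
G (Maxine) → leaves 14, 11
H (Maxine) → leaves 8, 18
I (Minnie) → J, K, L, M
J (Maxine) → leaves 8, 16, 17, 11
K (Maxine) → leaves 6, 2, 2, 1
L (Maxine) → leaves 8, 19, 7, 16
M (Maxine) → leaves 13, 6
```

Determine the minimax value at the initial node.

12

C (Maxine): max(0, 5) = 5
D (Maxine): max(16, 5, 20) = 20
B (Minnie): min(5, 20) = 5
F (Maxine): max(19, 12, 2, 3) = 19
G (Maxine): max(14, 11) = 14
H (Maxine): max(8, 18) = 18
E (Minnie): min(19, 14, 18, 0) = 0
J (Maxine): max(8, 16, 17, 11) = 17
K (Maxine): max(6, 2, 2, 1) = 6
L (Maxine): max(8, 19, 7, 16) = 19
M (Maxine): max(13, 6) = 13
I (Minnie): min(17, 6, 19, 13) = 6
Root (Maxine): max(5, 0, 6, 12) = 12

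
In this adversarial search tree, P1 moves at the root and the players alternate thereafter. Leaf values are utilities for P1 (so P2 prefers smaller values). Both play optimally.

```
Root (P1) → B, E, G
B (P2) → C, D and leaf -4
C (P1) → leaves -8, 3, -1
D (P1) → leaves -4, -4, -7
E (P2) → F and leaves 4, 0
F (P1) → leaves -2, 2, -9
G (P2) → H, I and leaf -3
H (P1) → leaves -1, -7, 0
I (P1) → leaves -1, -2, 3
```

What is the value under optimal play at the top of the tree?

C (P1): max(-8, 3, -1) = 3
D (P1): max(-4, -4, -7) = -4
B (P2): min(3, -4, -4) = -4
F (P1): max(-2, 2, -9) = 2
E (P2): min(2, 4, 0) = 0
H (P1): max(-1, -7, 0) = 0
I (P1): max(-1, -2, 3) = 3
G (P2): min(0, 3, -3) = -3
Root (P1): max(-4, 0, -3) = 0

0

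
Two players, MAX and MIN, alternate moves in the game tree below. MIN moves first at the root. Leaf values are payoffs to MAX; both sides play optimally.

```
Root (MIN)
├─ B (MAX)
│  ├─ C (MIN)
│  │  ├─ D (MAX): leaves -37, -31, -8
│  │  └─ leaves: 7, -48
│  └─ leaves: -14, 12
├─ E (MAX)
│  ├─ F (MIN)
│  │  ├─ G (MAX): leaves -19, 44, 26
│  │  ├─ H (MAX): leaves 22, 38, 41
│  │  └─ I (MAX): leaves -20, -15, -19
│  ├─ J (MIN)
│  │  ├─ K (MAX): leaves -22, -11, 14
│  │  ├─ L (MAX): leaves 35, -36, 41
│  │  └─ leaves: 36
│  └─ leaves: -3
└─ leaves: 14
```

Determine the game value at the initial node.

D (MAX): max(-37, -31, -8) = -8
C (MIN): min(-8, 7, -48) = -48
B (MAX): max(-48, -14, 12) = 12
G (MAX): max(-19, 44, 26) = 44
H (MAX): max(22, 38, 41) = 41
I (MAX): max(-20, -15, -19) = -15
F (MIN): min(44, 41, -15) = -15
K (MAX): max(-22, -11, 14) = 14
L (MAX): max(35, -36, 41) = 41
J (MIN): min(14, 41, 36) = 14
E (MAX): max(-15, 14, -3) = 14
Root (MIN): min(12, 14, 14) = 12

12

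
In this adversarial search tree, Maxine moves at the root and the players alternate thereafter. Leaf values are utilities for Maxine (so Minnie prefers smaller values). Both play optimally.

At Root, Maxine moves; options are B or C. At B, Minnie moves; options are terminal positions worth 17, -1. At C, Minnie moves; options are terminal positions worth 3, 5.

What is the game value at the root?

3

B (Minnie): min(17, -1) = -1
C (Minnie): min(3, 5) = 3
Root (Maxine): max(-1, 3) = 3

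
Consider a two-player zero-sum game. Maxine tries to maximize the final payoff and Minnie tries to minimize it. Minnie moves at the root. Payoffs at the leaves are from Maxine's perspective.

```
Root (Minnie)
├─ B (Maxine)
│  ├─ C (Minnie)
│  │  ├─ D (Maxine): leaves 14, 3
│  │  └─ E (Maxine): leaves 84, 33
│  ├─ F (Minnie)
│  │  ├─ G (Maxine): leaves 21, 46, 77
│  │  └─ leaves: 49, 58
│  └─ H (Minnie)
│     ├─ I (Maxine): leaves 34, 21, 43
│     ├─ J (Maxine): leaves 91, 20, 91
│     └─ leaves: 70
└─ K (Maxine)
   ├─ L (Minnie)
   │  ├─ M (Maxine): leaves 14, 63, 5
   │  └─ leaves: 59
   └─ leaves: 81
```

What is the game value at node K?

81

M: max(14, 63, 5) = 63
L: min(63, 59) = 59
K: max(59, 81) = 81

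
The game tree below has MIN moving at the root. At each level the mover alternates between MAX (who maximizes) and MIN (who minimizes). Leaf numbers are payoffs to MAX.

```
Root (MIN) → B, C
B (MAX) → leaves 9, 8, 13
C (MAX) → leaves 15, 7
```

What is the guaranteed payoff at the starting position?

13

B (MAX): max(9, 8, 13) = 13
C (MAX): max(15, 7) = 15
Root (MIN): min(13, 15) = 13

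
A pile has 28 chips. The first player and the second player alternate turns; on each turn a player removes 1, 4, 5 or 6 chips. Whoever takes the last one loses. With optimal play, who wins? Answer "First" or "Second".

Mark each pile size as W (mover wins) or L (mover loses):
i:   0  1  2  3  4  5  6  7  8  9 10 11 12 13 14 15 16 17 18 19 20 21 22 23 24 25 26 27 28
     W  L  W  L  W  W  W  W  W  W  L  W  L  W  W  W  W  W  W  L  W  L  W  W  W  W  W  W  L
Position 28 is L, so the second player wins.

Second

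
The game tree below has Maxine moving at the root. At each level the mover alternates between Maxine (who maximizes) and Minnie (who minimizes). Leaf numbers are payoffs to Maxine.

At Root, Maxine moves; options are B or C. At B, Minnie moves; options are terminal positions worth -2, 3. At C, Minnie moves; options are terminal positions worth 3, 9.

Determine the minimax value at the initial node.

3

B (Minnie): min(-2, 3) = -2
C (Minnie): min(3, 9) = 3
Root (Maxine): max(-2, 3) = 3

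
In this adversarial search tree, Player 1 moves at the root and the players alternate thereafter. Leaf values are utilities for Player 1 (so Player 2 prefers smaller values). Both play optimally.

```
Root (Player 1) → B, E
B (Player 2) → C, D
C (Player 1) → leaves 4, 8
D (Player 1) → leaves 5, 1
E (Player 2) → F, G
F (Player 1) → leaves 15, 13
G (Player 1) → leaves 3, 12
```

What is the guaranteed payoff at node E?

12

F: max(15, 13) = 15
G: max(3, 12) = 12
E: min(15, 12) = 12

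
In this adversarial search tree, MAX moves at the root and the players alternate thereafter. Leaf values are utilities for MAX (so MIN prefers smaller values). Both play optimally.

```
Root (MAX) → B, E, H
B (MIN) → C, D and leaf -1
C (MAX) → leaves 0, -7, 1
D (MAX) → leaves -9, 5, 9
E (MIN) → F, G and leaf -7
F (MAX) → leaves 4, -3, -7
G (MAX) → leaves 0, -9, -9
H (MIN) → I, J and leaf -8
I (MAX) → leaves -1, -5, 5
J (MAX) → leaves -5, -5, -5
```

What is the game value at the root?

C (MAX): max(0, -7, 1) = 1
D (MAX): max(-9, 5, 9) = 9
B (MIN): min(1, 9, -1) = -1
F (MAX): max(4, -3, -7) = 4
G (MAX): max(0, -9, -9) = 0
E (MIN): min(4, 0, -7) = -7
I (MAX): max(-1, -5, 5) = 5
J (MAX): max(-5, -5, -5) = -5
H (MIN): min(5, -5, -8) = -8
Root (MAX): max(-1, -7, -8) = -1

-1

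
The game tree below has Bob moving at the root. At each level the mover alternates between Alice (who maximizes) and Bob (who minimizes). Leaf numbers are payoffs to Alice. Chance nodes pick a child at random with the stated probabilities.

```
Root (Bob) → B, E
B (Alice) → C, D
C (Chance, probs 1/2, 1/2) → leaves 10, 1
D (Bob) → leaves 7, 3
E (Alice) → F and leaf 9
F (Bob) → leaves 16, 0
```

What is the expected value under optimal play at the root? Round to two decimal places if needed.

5.5

C (Chance): 1/2·10 + 1/2·1 = 5.5
D (Bob): min(7, 3) = 3
B (Alice): max(5.5, 3) = 5.5
F (Bob): min(16, 0) = 0
E (Alice): max(0, 9) = 9
Root (Bob): min(5.5, 9) = 5.5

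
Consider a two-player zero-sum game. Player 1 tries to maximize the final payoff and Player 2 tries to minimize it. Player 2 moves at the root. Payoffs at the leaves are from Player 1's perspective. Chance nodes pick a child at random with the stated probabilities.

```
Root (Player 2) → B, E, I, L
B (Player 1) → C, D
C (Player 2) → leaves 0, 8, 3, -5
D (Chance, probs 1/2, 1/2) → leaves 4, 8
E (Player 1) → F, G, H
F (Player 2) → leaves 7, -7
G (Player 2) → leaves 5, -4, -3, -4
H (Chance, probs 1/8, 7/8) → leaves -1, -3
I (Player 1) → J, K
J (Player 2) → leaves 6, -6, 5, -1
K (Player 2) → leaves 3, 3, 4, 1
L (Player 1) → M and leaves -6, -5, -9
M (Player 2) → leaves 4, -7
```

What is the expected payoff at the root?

C (Player 2): min(0, 8, 3, -5) = -5
D (Chance): 1/2·4 + 1/2·8 = 6
B (Player 1): max(-5, 6) = 6
F (Player 2): min(7, -7) = -7
G (Player 2): min(5, -4, -3, -4) = -4
H (Chance): 1/8·-1 + 7/8·-3 = -2.75
E (Player 1): max(-7, -4, -2.75) = -2.75
J (Player 2): min(6, -6, 5, -1) = -6
K (Player 2): min(3, 3, 4, 1) = 1
I (Player 1): max(-6, 1) = 1
M (Player 2): min(4, -7) = -7
L (Player 1): max(-7, -6, -5, -9) = -5
Root (Player 2): min(6, -2.75, 1, -5) = -5

-5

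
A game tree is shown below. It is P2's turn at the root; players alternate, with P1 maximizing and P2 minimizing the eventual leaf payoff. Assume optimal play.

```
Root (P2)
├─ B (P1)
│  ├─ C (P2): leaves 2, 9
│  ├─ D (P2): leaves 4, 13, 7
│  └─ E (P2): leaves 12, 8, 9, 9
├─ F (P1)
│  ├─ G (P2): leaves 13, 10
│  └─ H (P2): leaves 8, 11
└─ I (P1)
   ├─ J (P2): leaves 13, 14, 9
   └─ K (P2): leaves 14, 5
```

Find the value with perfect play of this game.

C (P2): min(2, 9) = 2
D (P2): min(4, 13, 7) = 4
E (P2): min(12, 8, 9, 9) = 8
B (P1): max(2, 4, 8) = 8
G (P2): min(13, 10) = 10
H (P2): min(8, 11) = 8
F (P1): max(10, 8) = 10
J (P2): min(13, 14, 9) = 9
K (P2): min(14, 5) = 5
I (P1): max(9, 5) = 9
Root (P2): min(8, 10, 9) = 8

8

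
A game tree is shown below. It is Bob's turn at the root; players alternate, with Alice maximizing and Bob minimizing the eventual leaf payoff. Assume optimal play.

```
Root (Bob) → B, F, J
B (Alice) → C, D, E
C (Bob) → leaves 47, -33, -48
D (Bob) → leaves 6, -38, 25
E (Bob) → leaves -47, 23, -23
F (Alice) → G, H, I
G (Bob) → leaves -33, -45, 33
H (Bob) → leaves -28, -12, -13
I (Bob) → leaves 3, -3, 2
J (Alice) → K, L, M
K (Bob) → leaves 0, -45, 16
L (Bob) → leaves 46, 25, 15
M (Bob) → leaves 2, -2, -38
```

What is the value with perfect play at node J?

15

K: min(0, -45, 16) = -45
L: min(46, 25, 15) = 15
M: min(2, -2, -38) = -38
J: max(-45, 15, -38) = 15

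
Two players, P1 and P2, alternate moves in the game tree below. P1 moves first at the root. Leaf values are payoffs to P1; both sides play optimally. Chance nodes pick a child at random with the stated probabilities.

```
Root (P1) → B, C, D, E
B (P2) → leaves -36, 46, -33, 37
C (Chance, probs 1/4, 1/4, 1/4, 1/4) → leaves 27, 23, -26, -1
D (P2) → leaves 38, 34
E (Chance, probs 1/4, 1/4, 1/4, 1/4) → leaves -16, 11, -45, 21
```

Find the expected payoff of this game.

34

B (P2): min(-36, 46, -33, 37) = -36
C (Chance): 1/4·27 + 1/4·23 + 1/4·-26 + 1/4·-1 = 5.75
D (P2): min(38, 34) = 34
E (Chance): 1/4·-16 + 1/4·11 + 1/4·-45 + 1/4·21 = -7.25
Root (P1): max(-36, 5.75, 34, -7.25) = 34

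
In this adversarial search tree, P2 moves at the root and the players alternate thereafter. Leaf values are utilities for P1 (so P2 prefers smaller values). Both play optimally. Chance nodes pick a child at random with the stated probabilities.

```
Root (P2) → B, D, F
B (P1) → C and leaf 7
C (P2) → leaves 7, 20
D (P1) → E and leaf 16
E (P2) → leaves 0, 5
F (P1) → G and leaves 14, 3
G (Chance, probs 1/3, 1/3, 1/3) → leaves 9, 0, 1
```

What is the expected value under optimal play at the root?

C (P2): min(7, 20) = 7
B (P1): max(7, 7) = 7
E (P2): min(0, 5) = 0
D (P1): max(0, 16) = 16
G (Chance): 1/3·9 + 1/3·0 + 1/3·1 = 3.33
F (P1): max(3.33, 14, 3) = 14
Root (P2): min(7, 16, 14) = 7

7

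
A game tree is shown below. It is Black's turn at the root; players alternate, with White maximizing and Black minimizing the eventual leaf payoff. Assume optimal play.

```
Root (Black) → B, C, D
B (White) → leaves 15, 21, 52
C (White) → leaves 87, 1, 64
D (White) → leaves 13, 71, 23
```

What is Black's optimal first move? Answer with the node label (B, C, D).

B (White): max(15, 21, 52) = 52
C (White): max(87, 1, 64) = 87
D (White): max(13, 71, 23) = 71
Root (Black): min(52, 87, 71) = 52
Black picks the child with the lowest value: B (value 52).

B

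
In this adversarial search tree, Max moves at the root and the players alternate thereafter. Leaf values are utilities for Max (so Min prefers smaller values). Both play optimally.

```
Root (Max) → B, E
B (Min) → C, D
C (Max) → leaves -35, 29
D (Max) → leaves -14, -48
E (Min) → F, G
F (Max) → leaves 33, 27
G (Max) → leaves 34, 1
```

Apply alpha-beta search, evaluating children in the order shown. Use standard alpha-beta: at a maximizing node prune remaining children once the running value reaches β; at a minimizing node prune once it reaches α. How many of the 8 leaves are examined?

7

C [α=-∞,β=+∞]: v=29
D [α=-∞,β=29]: v=-14
B [α=-∞,β=+∞]: v=-14
F [α=-14,β=+∞]: v=33
G [α=-14,β=33]: v=34 after child 1 ≥ β → β-cutoff, skip 1
E [α=-14,β=+∞]: v=33
Root [α=-∞,β=+∞]: v=33
Leaves evaluated: 7 of 8.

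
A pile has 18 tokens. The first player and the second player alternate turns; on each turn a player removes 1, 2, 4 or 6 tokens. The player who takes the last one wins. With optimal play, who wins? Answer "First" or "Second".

First

Compute winning (W) and losing (L) positions by backward induction:
i:   0  1  2  3  4  5  6  7  8  9 10 11 12 13 14 15 16 17 18
     L  W  W  L  W  W  W  W  L  W  W  L  W  W  W  W  L  W  W
Position 18 is W, so the first player wins.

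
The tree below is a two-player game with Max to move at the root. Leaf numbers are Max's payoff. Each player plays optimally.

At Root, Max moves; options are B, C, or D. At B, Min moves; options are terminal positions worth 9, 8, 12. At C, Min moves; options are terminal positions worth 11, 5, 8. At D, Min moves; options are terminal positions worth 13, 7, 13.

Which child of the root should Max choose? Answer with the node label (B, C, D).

B

B (Min): min(9, 8, 12) = 8
C (Min): min(11, 5, 8) = 5
D (Min): min(13, 7, 13) = 7
Root (Max): max(8, 5, 7) = 8
Max picks the child with the highest value: B (value 8).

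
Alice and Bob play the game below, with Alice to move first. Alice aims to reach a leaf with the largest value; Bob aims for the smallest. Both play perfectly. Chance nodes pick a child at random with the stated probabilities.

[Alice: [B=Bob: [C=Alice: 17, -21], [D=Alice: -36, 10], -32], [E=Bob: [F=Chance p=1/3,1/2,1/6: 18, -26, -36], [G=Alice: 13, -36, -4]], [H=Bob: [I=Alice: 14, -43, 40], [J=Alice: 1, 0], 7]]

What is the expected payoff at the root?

C (Alice): max(17, -21) = 17
D (Alice): max(-36, 10) = 10
B (Bob): min(17, 10, -32) = -32
F (Chance): 1/3·18 + 1/2·-26 + 1/6·-36 = -13
G (Alice): max(13, -36, -4) = 13
E (Bob): min(-13, 13) = -13
I (Alice): max(14, -43, 40) = 40
J (Alice): max(1, 0) = 1
H (Bob): min(40, 1, 7) = 1
Root (Alice): max(-32, -13, 1) = 1

1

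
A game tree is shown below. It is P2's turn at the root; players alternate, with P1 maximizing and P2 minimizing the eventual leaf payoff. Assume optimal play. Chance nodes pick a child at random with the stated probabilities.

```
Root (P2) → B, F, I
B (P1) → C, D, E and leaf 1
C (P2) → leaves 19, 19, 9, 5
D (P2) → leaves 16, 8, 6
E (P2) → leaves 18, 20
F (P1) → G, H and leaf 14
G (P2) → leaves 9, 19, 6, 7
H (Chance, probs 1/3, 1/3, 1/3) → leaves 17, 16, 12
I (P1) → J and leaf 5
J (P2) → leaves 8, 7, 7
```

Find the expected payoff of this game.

7

C (P2): min(19, 19, 9, 5) = 5
D (P2): min(16, 8, 6) = 6
E (P2): min(18, 20) = 18
B (P1): max(5, 6, 18, 1) = 18
G (P2): min(9, 19, 6, 7) = 6
H (Chance): 1/3·17 + 1/3·16 + 1/3·12 = 15
F (P1): max(6, 15, 14) = 15
J (P2): min(8, 7, 7) = 7
I (P1): max(7, 5) = 7
Root (P2): min(18, 15, 7) = 7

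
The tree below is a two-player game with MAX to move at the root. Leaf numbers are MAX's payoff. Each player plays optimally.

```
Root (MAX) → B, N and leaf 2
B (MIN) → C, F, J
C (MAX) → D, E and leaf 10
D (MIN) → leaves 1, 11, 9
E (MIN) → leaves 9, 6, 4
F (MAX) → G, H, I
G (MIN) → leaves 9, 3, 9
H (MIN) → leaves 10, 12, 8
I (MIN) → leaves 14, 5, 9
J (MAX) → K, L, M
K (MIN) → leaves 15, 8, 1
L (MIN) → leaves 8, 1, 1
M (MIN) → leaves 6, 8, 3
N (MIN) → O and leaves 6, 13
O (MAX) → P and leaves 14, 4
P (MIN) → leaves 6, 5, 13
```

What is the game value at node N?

6

P: min(6, 5, 13) = 5
O: max(5, 14, 4) = 14
N: min(14, 6, 13) = 6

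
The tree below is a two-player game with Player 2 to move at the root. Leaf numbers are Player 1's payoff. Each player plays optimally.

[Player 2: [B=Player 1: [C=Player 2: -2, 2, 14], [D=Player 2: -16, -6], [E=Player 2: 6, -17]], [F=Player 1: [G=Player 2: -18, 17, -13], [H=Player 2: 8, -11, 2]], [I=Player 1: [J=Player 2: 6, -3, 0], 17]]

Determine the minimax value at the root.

-11

C (Player 2): min(-2, 2, 14) = -2
D (Player 2): min(-16, -6) = -16
E (Player 2): min(6, -17) = -17
B (Player 1): max(-2, -16, -17) = -2
G (Player 2): min(-18, 17, -13) = -18
H (Player 2): min(8, -11, 2) = -11
F (Player 1): max(-18, -11) = -11
J (Player 2): min(6, -3, 0) = -3
I (Player 1): max(-3, 17) = 17
Root (Player 2): min(-2, -11, 17) = -11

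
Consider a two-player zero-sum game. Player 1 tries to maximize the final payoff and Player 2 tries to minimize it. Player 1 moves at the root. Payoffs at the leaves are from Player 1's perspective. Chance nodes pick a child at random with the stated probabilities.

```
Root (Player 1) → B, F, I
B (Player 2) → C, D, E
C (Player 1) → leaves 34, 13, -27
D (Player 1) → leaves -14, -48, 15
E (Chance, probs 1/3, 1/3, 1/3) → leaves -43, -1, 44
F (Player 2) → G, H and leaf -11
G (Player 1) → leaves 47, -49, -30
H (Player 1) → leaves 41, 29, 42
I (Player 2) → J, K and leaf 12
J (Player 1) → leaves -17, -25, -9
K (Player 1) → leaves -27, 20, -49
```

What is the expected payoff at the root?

C (Player 1): max(34, 13, -27) = 34
D (Player 1): max(-14, -48, 15) = 15
E (Chance): 1/3·-43 + 1/3·-1 + 1/3·44 = 0
B (Player 2): min(34, 15, 0) = 0
G (Player 1): max(47, -49, -30) = 47
H (Player 1): max(41, 29, 42) = 42
F (Player 2): min(47, 42, -11) = -11
J (Player 1): max(-17, -25, -9) = -9
K (Player 1): max(-27, 20, -49) = 20
I (Player 2): min(-9, 20, 12) = -9
Root (Player 1): max(0, -11, -9) = 0

0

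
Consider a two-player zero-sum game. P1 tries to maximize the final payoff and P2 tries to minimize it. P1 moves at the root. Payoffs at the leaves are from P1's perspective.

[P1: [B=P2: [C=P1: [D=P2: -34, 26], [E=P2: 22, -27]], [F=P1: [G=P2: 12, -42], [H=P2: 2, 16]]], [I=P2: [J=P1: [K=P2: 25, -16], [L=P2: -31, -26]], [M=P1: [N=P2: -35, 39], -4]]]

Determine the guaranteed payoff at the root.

D (P2): min(-34, 26) = -34
E (P2): min(22, -27) = -27
C (P1): max(-34, -27) = -27
G (P2): min(12, -42) = -42
H (P2): min(2, 16) = 2
F (P1): max(-42, 2) = 2
B (P2): min(-27, 2) = -27
K (P2): min(25, -16) = -16
L (P2): min(-31, -26) = -31
J (P1): max(-16, -31) = -16
N (P2): min(-35, 39) = -35
M (P1): max(-35, -4) = -4
I (P2): min(-16, -4) = -16
Root (P1): max(-27, -16) = -16

-16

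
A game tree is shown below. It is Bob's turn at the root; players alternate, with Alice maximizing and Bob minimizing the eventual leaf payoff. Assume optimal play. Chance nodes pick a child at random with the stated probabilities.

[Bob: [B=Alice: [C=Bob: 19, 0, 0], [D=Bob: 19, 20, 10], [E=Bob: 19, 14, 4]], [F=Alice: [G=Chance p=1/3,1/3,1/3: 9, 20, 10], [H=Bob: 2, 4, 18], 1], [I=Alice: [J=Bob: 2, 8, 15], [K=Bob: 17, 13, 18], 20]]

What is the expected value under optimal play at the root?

10

C (Bob): min(19, 0, 0) = 0
D (Bob): min(19, 20, 10) = 10
E (Bob): min(19, 14, 4) = 4
B (Alice): max(0, 10, 4) = 10
G (Chance): 1/3·9 + 1/3·20 + 1/3·10 = 13
H (Bob): min(2, 4, 18) = 2
F (Alice): max(13, 2, 1) = 13
J (Bob): min(2, 8, 15) = 2
K (Bob): min(17, 13, 18) = 13
I (Alice): max(2, 13, 20) = 20
Root (Bob): min(10, 13, 20) = 10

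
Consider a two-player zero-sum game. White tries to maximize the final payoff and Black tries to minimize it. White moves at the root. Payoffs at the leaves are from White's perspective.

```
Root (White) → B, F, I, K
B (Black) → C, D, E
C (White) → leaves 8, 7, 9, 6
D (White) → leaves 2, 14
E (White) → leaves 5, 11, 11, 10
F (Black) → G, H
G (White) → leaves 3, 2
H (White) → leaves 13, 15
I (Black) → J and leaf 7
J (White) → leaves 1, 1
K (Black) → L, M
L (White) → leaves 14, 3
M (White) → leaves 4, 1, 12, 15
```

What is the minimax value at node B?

9

C: max(8, 7, 9, 6) = 9
D: max(2, 14) = 14
E: max(5, 11, 11, 10) = 11
B: min(9, 14, 11) = 9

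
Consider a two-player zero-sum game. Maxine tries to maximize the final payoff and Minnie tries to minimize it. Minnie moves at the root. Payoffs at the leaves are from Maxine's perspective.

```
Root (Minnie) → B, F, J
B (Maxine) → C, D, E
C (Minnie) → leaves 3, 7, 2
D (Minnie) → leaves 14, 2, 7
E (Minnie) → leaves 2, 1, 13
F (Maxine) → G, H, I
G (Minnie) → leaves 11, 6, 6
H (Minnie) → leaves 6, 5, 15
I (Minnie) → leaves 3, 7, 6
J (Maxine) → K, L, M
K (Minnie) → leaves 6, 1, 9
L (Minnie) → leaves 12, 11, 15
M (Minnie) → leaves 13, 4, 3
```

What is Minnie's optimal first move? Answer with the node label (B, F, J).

C (Minnie): min(3, 7, 2) = 2
D (Minnie): min(14, 2, 7) = 2
E (Minnie): min(2, 1, 13) = 1
B (Maxine): max(2, 2, 1) = 2
G (Minnie): min(11, 6, 6) = 6
H (Minnie): min(6, 5, 15) = 5
I (Minnie): min(3, 7, 6) = 3
F (Maxine): max(6, 5, 3) = 6
K (Minnie): min(6, 1, 9) = 1
L (Minnie): min(12, 11, 15) = 11
M (Minnie): min(13, 4, 3) = 3
J (Maxine): max(1, 11, 3) = 11
Root (Minnie): min(2, 6, 11) = 2
Minnie picks the child with the lowest value: B (value 2).

B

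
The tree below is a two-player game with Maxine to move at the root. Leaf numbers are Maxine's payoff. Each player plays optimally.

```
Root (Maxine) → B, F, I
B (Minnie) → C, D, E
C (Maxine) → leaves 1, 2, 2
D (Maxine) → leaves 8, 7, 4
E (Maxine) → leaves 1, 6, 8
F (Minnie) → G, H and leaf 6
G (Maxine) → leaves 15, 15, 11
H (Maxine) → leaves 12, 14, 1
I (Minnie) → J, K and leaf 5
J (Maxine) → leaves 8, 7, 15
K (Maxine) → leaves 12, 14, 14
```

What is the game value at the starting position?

6

C (Maxine): max(1, 2, 2) = 2
D (Maxine): max(8, 7, 4) = 8
E (Maxine): max(1, 6, 8) = 8
B (Minnie): min(2, 8, 8) = 2
G (Maxine): max(15, 15, 11) = 15
H (Maxine): max(12, 14, 1) = 14
F (Minnie): min(15, 14, 6) = 6
J (Maxine): max(8, 7, 15) = 15
K (Maxine): max(12, 14, 14) = 14
I (Minnie): min(15, 14, 5) = 5
Root (Maxine): max(2, 6, 5) = 6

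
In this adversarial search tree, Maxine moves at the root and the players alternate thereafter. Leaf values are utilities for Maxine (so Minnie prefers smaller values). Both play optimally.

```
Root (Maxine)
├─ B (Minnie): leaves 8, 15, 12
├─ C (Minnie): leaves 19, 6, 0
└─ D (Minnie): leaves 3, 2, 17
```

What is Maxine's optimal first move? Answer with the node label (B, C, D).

B (Minnie): min(8, 15, 12) = 8
C (Minnie): min(19, 6, 0) = 0
D (Minnie): min(3, 2, 17) = 2
Root (Maxine): max(8, 0, 2) = 8
Maxine picks the child with the highest value: B (value 8).

B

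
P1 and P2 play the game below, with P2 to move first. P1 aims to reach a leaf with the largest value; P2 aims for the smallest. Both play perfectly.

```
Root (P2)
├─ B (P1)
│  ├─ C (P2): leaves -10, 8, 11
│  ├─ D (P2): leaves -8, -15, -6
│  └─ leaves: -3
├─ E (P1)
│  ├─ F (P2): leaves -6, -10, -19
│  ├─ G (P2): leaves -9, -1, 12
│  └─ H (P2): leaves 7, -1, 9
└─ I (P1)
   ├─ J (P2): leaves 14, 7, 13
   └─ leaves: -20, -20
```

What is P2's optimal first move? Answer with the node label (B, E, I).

C (P2): min(-10, 8, 11) = -10
D (P2): min(-8, -15, -6) = -15
B (P1): max(-10, -15, -3) = -3
F (P2): min(-6, -10, -19) = -19
G (P2): min(-9, -1, 12) = -9
H (P2): min(7, -1, 9) = -1
E (P1): max(-19, -9, -1) = -1
J (P2): min(14, 7, 13) = 7
I (P1): max(7, -20, -20) = 7
Root (P2): min(-3, -1, 7) = -3
P2 picks the child with the lowest value: B (value -3).

B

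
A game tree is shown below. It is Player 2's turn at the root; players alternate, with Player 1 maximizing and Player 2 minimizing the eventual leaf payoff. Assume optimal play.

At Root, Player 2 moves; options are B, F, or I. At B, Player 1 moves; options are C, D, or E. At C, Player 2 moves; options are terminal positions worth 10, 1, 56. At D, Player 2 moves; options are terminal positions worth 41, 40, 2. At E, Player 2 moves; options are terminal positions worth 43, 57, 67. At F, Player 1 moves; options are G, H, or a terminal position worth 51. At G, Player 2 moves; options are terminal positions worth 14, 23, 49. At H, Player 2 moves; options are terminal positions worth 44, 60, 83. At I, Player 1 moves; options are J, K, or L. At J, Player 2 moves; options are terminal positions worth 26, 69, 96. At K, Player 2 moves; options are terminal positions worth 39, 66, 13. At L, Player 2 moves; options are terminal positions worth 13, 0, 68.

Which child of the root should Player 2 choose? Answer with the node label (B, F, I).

C (Player 2): min(10, 1, 56) = 1
D (Player 2): min(41, 40, 2) = 2
E (Player 2): min(43, 57, 67) = 43
B (Player 1): max(1, 2, 43) = 43
G (Player 2): min(14, 23, 49) = 14
H (Player 2): min(44, 60, 83) = 44
F (Player 1): max(14, 44, 51) = 51
J (Player 2): min(26, 69, 96) = 26
K (Player 2): min(39, 66, 13) = 13
L (Player 2): min(13, 0, 68) = 0
I (Player 1): max(26, 13, 0) = 26
Root (Player 2): min(43, 51, 26) = 26
Player 2 picks the child with the lowest value: I (value 26).

I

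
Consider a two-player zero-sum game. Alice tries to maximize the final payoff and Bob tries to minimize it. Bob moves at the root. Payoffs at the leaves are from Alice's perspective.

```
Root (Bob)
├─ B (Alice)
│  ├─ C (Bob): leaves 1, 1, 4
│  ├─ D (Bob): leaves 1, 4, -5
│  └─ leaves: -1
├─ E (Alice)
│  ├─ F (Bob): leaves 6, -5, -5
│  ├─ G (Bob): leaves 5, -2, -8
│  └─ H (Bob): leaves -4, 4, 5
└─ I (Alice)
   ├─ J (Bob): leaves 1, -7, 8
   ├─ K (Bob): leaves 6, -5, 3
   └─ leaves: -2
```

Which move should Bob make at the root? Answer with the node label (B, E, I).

E

C (Bob): min(1, 1, 4) = 1
D (Bob): min(1, 4, -5) = -5
B (Alice): max(1, -5, -1) = 1
F (Bob): min(6, -5, -5) = -5
G (Bob): min(5, -2, -8) = -8
H (Bob): min(-4, 4, 5) = -4
E (Alice): max(-5, -8, -4) = -4
J (Bob): min(1, -7, 8) = -7
K (Bob): min(6, -5, 3) = -5
I (Alice): max(-7, -5, -2) = -2
Root (Bob): min(1, -4, -2) = -4
Bob picks the child with the lowest value: E (value -4).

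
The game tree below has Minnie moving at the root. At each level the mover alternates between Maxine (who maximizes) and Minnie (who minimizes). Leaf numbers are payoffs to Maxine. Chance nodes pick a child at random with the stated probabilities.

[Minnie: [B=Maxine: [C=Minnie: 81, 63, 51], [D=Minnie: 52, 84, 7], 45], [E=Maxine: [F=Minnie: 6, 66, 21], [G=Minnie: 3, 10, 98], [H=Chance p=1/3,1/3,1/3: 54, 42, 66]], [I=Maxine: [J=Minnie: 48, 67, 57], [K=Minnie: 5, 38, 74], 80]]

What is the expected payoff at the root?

51

C (Minnie): min(81, 63, 51) = 51
D (Minnie): min(52, 84, 7) = 7
B (Maxine): max(51, 7, 45) = 51
F (Minnie): min(6, 66, 21) = 6
G (Minnie): min(3, 10, 98) = 3
H (Chance): 1/3·54 + 1/3·42 + 1/3·66 = 54
E (Maxine): max(6, 3, 54) = 54
J (Minnie): min(48, 67, 57) = 48
K (Minnie): min(5, 38, 74) = 5
I (Maxine): max(48, 5, 80) = 80
Root (Minnie): min(51, 54, 80) = 51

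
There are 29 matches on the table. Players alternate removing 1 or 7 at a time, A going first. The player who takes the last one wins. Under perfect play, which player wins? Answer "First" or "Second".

First

i:   0  1  2  3  4  5  6  7  8  9 10 11 12 13 14 15 16 17 18 19 20 21 22 23 24 25 26 27 28 29
     L  W  L  W  L  W  L  W  L  W  L  W  L  W  L  W  L  W  L  W  L  W  L  W  L  W  L  W  L  W
Position 29 is W, so the first player wins.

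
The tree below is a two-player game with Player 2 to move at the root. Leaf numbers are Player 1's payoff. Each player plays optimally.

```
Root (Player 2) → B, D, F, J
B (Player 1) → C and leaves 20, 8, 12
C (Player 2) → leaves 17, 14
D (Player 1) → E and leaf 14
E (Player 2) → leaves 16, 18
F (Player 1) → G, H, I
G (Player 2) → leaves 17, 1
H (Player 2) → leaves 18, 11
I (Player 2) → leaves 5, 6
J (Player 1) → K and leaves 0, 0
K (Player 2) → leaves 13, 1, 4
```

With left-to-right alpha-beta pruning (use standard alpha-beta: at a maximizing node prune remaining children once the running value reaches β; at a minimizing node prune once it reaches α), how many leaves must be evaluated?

18

C [α=-∞,β=+∞]: v=14
B [α=-∞,β=+∞]: v=20
E [α=-∞,β=20]: v=16
D [α=-∞,β=20]: v=16
G [α=-∞,β=16]: v=1
H [α=1,β=16]: v=11
I [α=11,β=16]: v=5 after child 1 ≤ α → α-cutoff, skip 1
F [α=-∞,β=16]: v=11
K [α=-∞,β=11]: v=1
J [α=-∞,β=11]: v=1
Root [α=-∞,β=+∞]: v=1
Leaves evaluated: 18 of 19.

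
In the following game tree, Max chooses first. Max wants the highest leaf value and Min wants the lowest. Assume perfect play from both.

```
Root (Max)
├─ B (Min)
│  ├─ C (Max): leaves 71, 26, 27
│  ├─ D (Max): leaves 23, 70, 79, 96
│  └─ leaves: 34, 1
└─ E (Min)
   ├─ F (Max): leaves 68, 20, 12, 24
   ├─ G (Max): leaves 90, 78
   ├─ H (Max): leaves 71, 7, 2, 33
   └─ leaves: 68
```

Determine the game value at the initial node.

68

C (Max): max(71, 26, 27) = 71
D (Max): max(23, 70, 79, 96) = 96
B (Min): min(71, 96, 34, 1) = 1
F (Max): max(68, 20, 12, 24) = 68
G (Max): max(90, 78) = 90
H (Max): max(71, 7, 2, 33) = 71
E (Min): min(68, 90, 71, 68) = 68
Root (Max): max(1, 68) = 68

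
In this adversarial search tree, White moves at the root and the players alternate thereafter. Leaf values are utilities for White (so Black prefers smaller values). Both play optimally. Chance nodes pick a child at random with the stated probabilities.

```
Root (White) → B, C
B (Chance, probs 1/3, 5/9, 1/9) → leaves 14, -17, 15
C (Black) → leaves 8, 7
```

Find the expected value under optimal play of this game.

B (Chance): 1/3·14 + 5/9·-17 + 1/9·15 = -3.11
C (Black): min(8, 7) = 7
Root (White): max(-3.11, 7) = 7

7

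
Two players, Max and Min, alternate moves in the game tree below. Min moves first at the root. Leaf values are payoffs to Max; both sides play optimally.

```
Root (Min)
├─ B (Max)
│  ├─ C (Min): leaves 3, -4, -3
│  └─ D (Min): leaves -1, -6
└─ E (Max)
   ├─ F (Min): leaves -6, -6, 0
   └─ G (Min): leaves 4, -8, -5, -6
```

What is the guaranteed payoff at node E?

F: min(-6, -6, 0) = -6
G: min(4, -8, -5, -6) = -8
E: max(-6, -8) = -6

-6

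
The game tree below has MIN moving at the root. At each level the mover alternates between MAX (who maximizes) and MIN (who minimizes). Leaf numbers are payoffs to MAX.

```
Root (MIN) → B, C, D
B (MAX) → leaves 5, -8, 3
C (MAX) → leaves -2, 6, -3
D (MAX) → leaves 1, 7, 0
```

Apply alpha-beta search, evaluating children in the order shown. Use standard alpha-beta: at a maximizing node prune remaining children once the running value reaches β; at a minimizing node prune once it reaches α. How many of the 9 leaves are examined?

B [α=-∞,β=+∞]: v=5
C [α=-∞,β=5]: v=6 after child 2 ≥ β → β-cutoff, skip 1
D [α=-∞,β=5]: v=7 after child 2 ≥ β → β-cutoff, skip 1
Root [α=-∞,β=+∞]: v=5
Leaves evaluated: 7 of 9.

7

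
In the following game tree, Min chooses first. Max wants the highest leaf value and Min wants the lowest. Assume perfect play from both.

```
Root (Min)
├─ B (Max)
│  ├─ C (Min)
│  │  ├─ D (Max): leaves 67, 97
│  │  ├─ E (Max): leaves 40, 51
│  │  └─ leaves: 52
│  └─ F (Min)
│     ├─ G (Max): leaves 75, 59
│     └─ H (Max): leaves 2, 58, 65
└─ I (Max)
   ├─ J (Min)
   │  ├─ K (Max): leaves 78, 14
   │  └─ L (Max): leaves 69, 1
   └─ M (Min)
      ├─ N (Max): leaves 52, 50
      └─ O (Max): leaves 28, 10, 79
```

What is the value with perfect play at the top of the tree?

65

D (Max): max(67, 97) = 97
E (Max): max(40, 51) = 51
C (Min): min(97, 51, 52) = 51
G (Max): max(75, 59) = 75
H (Max): max(2, 58, 65) = 65
F (Min): min(75, 65) = 65
B (Max): max(51, 65) = 65
K (Max): max(78, 14) = 78
L (Max): max(69, 1) = 69
J (Min): min(78, 69) = 69
N (Max): max(52, 50) = 52
O (Max): max(28, 10, 79) = 79
M (Min): min(52, 79) = 52
I (Max): max(69, 52) = 69
Root (Min): min(65, 69) = 65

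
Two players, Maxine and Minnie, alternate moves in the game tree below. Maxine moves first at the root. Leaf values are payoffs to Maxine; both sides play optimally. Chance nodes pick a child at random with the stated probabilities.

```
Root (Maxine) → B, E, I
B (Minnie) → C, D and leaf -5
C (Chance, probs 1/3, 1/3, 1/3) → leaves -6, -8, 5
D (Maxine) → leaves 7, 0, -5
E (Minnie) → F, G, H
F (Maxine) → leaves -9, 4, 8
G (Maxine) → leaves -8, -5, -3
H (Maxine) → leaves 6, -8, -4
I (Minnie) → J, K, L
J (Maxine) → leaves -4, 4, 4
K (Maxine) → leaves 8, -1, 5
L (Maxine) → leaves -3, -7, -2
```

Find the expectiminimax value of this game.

-2

C (Chance): 1/3·-6 + 1/3·-8 + 1/3·5 = -3
D (Maxine): max(7, 0, -5) = 7
B (Minnie): min(-3, 7, -5) = -5
F (Maxine): max(-9, 4, 8) = 8
G (Maxine): max(-8, -5, -3) = -3
H (Maxine): max(6, -8, -4) = 6
E (Minnie): min(8, -3, 6) = -3
J (Maxine): max(-4, 4, 4) = 4
K (Maxine): max(8, -1, 5) = 8
L (Maxine): max(-3, -7, -2) = -2
I (Minnie): min(4, 8, -2) = -2
Root (Maxine): max(-5, -3, -2) = -2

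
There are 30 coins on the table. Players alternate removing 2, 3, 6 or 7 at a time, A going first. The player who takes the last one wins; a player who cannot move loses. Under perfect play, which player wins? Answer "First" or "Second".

First

Mark each pile size as W (mover wins) or L (mover loses):
i:   0  1  2  3  4  5  6  7  8  9 10 11 12 13 14 15 16 17 18 19 20 21 22 23 24 25 26 27 28 29 30
     L  L  W  W  W  L  W  W  W  L  L  W  W  W  L  W  W  W  L  L  W  W  W  L  W  W  W  L  L  W  W
Position 30 is W, so the first player wins.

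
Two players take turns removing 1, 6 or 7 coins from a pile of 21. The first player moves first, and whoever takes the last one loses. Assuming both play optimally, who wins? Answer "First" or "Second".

i:   0  1  2  3  4  5  6  7  8  9 10 11 12 13 14 15 16 17 18 19 20 21
     W  L  W  L  W  L  W  W  W  W  W  W  W  L  W  L  W  L  W  W  W  W
Position 21 is W, so the first player wins.

First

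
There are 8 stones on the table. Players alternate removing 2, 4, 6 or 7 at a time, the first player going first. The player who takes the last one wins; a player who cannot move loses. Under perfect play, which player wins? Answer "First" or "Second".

Compute winning (W) and losing (L) positions by backward induction:
i:   0  1  2  3  4  5  6  7  8
     L  L  W  W  W  W  W  W  W
Position 8 is W, so the first player wins.

First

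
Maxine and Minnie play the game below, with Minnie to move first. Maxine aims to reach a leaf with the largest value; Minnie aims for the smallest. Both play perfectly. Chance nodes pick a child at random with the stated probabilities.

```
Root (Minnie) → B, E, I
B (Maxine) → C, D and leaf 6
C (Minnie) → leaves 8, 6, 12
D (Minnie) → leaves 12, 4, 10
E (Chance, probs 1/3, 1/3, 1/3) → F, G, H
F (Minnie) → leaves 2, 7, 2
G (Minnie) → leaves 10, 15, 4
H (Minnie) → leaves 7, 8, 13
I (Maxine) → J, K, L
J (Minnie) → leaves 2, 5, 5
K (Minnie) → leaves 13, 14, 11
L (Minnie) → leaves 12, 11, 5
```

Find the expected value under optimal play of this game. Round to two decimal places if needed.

4.33

C (Minnie): min(8, 6, 12) = 6
D (Minnie): min(12, 4, 10) = 4
B (Maxine): max(6, 4, 6) = 6
F (Minnie): min(2, 7, 2) = 2
G (Minnie): min(10, 15, 4) = 4
H (Minnie): min(7, 8, 13) = 7
E (Chance): 1/3·2 + 1/3·4 + 1/3·7 = 4.33
J (Minnie): min(2, 5, 5) = 2
K (Minnie): min(13, 14, 11) = 11
L (Minnie): min(12, 11, 5) = 5
I (Maxine): max(2, 11, 5) = 11
Root (Minnie): min(6, 4.33, 11) = 4.33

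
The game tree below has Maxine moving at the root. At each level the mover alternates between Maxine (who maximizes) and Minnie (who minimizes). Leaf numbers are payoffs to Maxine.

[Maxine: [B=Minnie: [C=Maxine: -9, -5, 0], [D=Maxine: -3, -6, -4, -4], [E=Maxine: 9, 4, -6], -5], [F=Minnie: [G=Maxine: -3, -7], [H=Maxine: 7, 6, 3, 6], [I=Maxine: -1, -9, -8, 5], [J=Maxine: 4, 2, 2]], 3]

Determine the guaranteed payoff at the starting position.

3

C (Maxine): max(-9, -5, 0) = 0
D (Maxine): max(-3, -6, -4, -4) = -3
E (Maxine): max(9, 4, -6) = 9
B (Minnie): min(0, -3, 9, -5) = -5
G (Maxine): max(-3, -7) = -3
H (Maxine): max(7, 6, 3, 6) = 7
I (Maxine): max(-1, -9, -8, 5) = 5
J (Maxine): max(4, 2, 2) = 4
F (Minnie): min(-3, 7, 5, 4) = -3
Root (Maxine): max(-5, -3, 3) = 3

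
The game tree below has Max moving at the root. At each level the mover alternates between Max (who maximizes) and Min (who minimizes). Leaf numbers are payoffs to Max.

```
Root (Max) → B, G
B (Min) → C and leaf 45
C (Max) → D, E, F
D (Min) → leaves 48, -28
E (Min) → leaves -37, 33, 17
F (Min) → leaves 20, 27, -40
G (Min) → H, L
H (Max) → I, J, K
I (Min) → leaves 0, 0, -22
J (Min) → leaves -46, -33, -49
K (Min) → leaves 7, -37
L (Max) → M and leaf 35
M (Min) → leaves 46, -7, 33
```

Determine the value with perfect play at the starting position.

D (Min): min(48, -28) = -28
E (Min): min(-37, 33, 17) = -37
F (Min): min(20, 27, -40) = -40
C (Max): max(-28, -37, -40) = -28
B (Min): min(-28, 45) = -28
I (Min): min(0, 0, -22) = -22
J (Min): min(-46, -33, -49) = -49
K (Min): min(7, -37) = -37
H (Max): max(-22, -49, -37) = -22
M (Min): min(46, -7, 33) = -7
L (Max): max(-7, 35) = 35
G (Min): min(-22, 35) = -22
Root (Max): max(-28, -22) = -22

-22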